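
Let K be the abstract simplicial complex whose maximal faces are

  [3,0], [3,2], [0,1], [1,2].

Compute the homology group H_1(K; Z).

H_1 ≅ Z.

K has 4 vertices, 4 edges.
rank ∂_1 = 3, rank ∂_2 = 0 ⇒ b_1 = 4 − 3 − 0 = 1. So H_1 ≅ Z.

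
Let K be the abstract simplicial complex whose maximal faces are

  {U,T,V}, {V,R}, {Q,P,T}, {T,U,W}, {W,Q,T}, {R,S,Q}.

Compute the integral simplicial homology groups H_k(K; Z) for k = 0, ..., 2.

Order the vertices as P < Q < R < S < T < U < V < W. Listing each simplex with vertices in this order, K has dimension 2 with simplices:

  0-simplices (8): P, Q, R, S, T, U, V, W
  1-simplices (13): PQ, PT, QR, QS, QT, QW, RS, RV, TU, TV, TW, UV, UW
  2-simplices (5): PQT, QRS, QTW, TUV, TUW

Hence C_0 ≅ Z^8, C_1 ≅ Z^13, C_2 ≅ Z^5.

∂_1: C_1 → C_0 maps an edge to its endpoints' difference, ∂[p,q] = q − p. For instance
  ∂QT = T − Q.
The resulting 8×13 matrix has rank 7, and its Smith normal form has invariant factors (1,1,1,1,1,1,1).

Boundary ∂_2: C_2 → C_1 acts by ∂[p,q,r] = [q,r] − [p,r] + [p,q]. For instance
  ∂QTW = TW − QW + QT,
  ∂PQT = QT − PT + PQ.
The 13×5 boundary matrix has rank 5 and Smith normal form diag(1,1,1,1,1).

Reading off H_k = ker ∂_k / im ∂_{k+1}:

  H_0: rank C_0 − rank ∂_1 = 8 − 7 = 1, and the invariant factors of ∂_1 are all 1, so H_0 ≅ Z.
  H_1: rank ker ∂_1 − rank ∂_2 = (13 − 7) − 5 = 1, and the invariant factors of ∂_2 are all 1, so H_1 ≅ Z.
  H_2: rank ker ∂_2 − rank ∂_3 = (5 − 5) − 0 = 0, and there is no ∂_3, so H_2 ≅ 0.

As a check, the Euler characteristic is 8 − 13 + 5 = 0, which agrees with 1 − 1 + 0 = 0.

H_0 ≅ Z,  H_1 ≅ Z,  H_2 = 0.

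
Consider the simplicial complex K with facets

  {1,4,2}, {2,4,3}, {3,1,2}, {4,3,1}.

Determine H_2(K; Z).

H_2 ≅ Z.

We work with the vertex ordering 1 < 2 < 3 < 4. The simplices of K, each written with vertices in increasing order, are:

  0-simplices (4): [1], [2], [3], [4]
  1-simplices (6): [1,2], [1,3], [1,4], [2,3], [2,4], [3,4]
  2-simplices (4): [1,2,3], [1,2,4], [1,3,4], [2,3,4]

Hence C_0 ≅ Z^4, C_1 ≅ Z^6, C_2 ≅ Z^4.

The boundary map ∂_1: C_1 → C_0 sends each edge [p,q] (with p < q) to q − p.
The resulting 4×6 matrix has rank 3, and its Smith normal form has invariant factors (1,1,1).

∂_2: C_2 → C_1 acts by ∂[p,q,r] = [q,r] − [p,r] + [p,q]. For instance
  ∂[2,3,4] = [3,4] − [2,4] + [2,3],
  ∂[1,2,3] = [2,3] − [1,3] + [1,2].
As a 6×4 matrix over Z this has rank 3, with invariant factors (1,1,1).

Computing H_k = (kernel of ∂_k) / (image of ∂_{k+1}):

  H_2: rank ker ∂_2 − rank ∂_3 = (4 − 3) − 0 = 1, and there is no ∂_3, so H_2 = Z.

(K is a triangulation of the 2-sphere S^2.)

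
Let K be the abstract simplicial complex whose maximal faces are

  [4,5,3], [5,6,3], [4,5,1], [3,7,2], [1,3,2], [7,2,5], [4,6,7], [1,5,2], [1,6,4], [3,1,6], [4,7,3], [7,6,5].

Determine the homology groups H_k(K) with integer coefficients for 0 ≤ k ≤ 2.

H_0 ≅ Z,  H_1 ≅ Z/2Z,  H_2 = 0.

K has 7 vertices, 18 edges, 12 triangles.
rank ∂_0 = 0, rank ∂_1 = 6 ⇒ b_0 = 7 − 0 − 6 = 1; all invariant factors of ∂_1 are 1 so no torsion. So H_0 = Z.
rank ∂_1 = 6, rank ∂_2 = 12 ⇒ b_1 = 18 − 6 − 12 = 0; ∂_2 has invariant factor(s) [2] giving torsion. So H_1 = Z/2Z.
rank ∂_2 = 12, rank ∂_3 = 0 ⇒ b_2 = 12 − 12 − 0 = 0. So H_2 = 0.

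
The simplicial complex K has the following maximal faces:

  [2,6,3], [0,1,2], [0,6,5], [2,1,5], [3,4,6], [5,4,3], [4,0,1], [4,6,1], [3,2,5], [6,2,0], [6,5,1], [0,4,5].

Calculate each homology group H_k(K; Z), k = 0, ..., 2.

Fix the vertex order 0 < 1 < 2 < 3 < 4 < 5 < 6 and write every simplex with vertices in increasing order. Then dim K = 2 and the simplices of K are:

  0-simplices (7): [0], [1], [2], [3], [4], [5], [6]
  1-simplices (18): [0,1], [0,2], [0,4], [0,5], [0,6], [1,2], [1,4], [1,5], [1,6], [2,3], [2,5], [2,6], [3,4], [3,5], [3,6], [4,5], [4,6], [5,6]
  2-simplices (12): [0,1,2], [0,1,4], [0,2,6], [0,4,5], [0,5,6], [1,2,5], [1,4,6], [1,5,6], [2,3,5], [2,3,6], [3,4,5], [3,4,6]

Hence C_0 ≅ Z^7, C_1 ≅ Z^18, C_2 ≅ Z^12.

The boundary map ∂_1: C_1 → C_0 sends each edge [p,q] (with p < q) to q − p. For instance
  ∂[0,1] = [1] − [0].
The 7×18 boundary matrix has rank 6 and Smith normal form diag(1,1,1,1,1,1).

Boundary ∂_2: C_2 → C_1 sends each 2-simplex [p,q,r] to [q,r] − [p,r] + [p,q]. For instance
  ∂[0,1,2] = [1,2] − [0,2] + [0,1],
  ∂[0,5,6] = [5,6] − [0,6] + [0,5].
This gives a 18×12 integer matrix of rank 12; reducing to Smith normal form yields diagonal entries (1,1,1,1,1,1,1,1,1,1,1,2).

Computing H_k = (kernel of ∂_k) / (image of ∂_{k+1}):

  H_0: rank C_0 − rank ∂_1 = 7 − 6 = 1, and the invariant factors of ∂_1 are all 1, so H_0 ≅ Z.
  H_1: rank ker ∂_1 − rank ∂_2 = (18 − 6) − 12 = 0, and ∂_2 has invariant factor 2 > 1, so H_1 ≅ Z/2.
  H_2: rank ker ∂_2 − rank ∂_3 = (12 − 12) − 0 = 0, and there is no ∂_3, so H_2 ≅ 0.

H_0 = Z,  H_1 = Z/2,  H_2 = 0.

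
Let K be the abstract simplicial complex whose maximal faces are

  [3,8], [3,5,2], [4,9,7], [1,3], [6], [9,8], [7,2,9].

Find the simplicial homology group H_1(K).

Fix the vertex order 1 < 2 < 3 < 4 < 5 < 6 < 7 < 8 < 9 and write every simplex with vertices in increasing order. Then dim K = 2 and the simplices of K are:

  0-simplices (9): [1], [2], [3], [4], [5], [6], [7], [8], [9]
  1-simplices (11): [1,3], [2,3], [2,5], [2,7], [2,9], [3,5], [3,8], [4,7], [4,9], [7,9], [8,9]
  2-simplices (3): [2,3,5], [2,7,9], [4,7,9]

so the chain groups are C_0 ≅ Z^9, C_1 ≅ Z^11, C_2 ≅ Z^3.

The boundary map ∂_1: C_1 → C_0 sends each edge [p,q] (with p < q) to q − p. For instance
  ∂[2,7] = [7] − [2].
The resulting 9×11 matrix has rank 7, and its Smith normal form has invariant factors (1,1,1,1,1,1,1).

The boundary map ∂_2: C_2 → C_1 sends each 2-simplex [p,q,r] to [q,r] − [p,r] + [p,q]. For instance
  ∂[2,3,5] = [3,5] − [2,5] + [2,3],
  ∂[4,7,9] = [7,9] − [4,9] + [4,7].
This gives a 11×3 integer matrix of rank 3; reducing to Smith normal form yields diagonal entries (1,1,1).

From H_k ≅ ker(∂_k) / im(∂_{k+1}) we obtain:

  H_1: rank ker ∂_1 − rank ∂_2 = (11 − 7) − 3 = 1, and the invariant factors of ∂_2 are all 1, so H_1 = Z.

H_1 = Z.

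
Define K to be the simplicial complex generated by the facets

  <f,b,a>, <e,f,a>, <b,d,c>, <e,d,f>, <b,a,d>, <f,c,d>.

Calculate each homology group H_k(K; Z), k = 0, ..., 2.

Order the vertices as a < b < c < d < e < f. Listing each simplex with vertices in this order, K has dimension 2 with simplices:

  0-simplices (6): a, b, c, d, e, f
  1-simplices (12): ab, ad, ae, af, bc, bd, bf, cd, cf, de, df, ef
  2-simplices (6): abd, abf, aef, bcd, cdf, def

Hence C_0 ≅ Z^6, C_1 ≅ Z^12, C_2 ≅ Z^6.

∂_1: C_1 → C_0 is given by ∂[p,q] = [q] − [p].
This gives a 6×12 integer matrix of rank 5; reducing to Smith normal form yields diagonal entries (1,1,1,1,1).

The boundary map ∂_2: C_2 → C_1 maps a triangle to the signed sum of its edges. For instance
  ∂aef = ef − af + ae,
  ∂def = ef − df + de.
The resulting 12×6 matrix has rank 6, and its Smith normal form has invariant factors (1,1,1,1,1,1).

From H_k ≅ ker(∂_k) / im(∂_{k+1}) we obtain:

  H_0: rank C_0 − rank ∂_1 = 6 − 5 = 1, and the invariant factors of ∂_1 are all 1, so H_0 ≅ Z.
  H_1: rank ker ∂_1 − rank ∂_2 = (12 − 5) − 6 = 1, and the invariant factors of ∂_2 are all 1, so H_1 ≅ Z.
  H_2: rank ker ∂_2 − rank ∂_3 = (6 − 6) − 0 = 0, and there is no ∂_3, so H_2 ≅ 0.

As a check, the Euler characteristic is 6 − 12 + 6 = 0, which agrees with 1 − 1 + 0 = 0.

H_0 ≅ Z,  H_1 ≅ Z,  H_2 = 0.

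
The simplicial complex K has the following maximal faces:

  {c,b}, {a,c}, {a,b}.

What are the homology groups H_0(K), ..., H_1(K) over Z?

H_0 = Z,  H_1 = Z.

Fix the vertex order a < b < c and write every simplex with vertices in increasing order. Then dim K = 1 and the simplices of K are:

  0-simplices (3): a, b, c
  1-simplices (3): ab, ac, bc

so the chain groups are C_0 ≅ Z^3, C_1 ≅ Z^3.

The boundary map ∂_1: C_1 → C_0 sends each edge [p,q] (with p < q) to q − p. For instance
  ∂bc = c − b.
The resulting 3×3 matrix has rank 2, and its Smith normal form has invariant factors (1,1).

Now H_k = ker ∂_k / im ∂_{k+1}, so:

  H_0: rank C_0 − rank ∂_1 = 3 − 2 = 1, and the invariant factors of ∂_1 are all 1, so H_0 = Z.
  H_1: rank ker ∂_1 − rank ∂_2 = (3 − 2) − 0 = 1, and there is no ∂_2, so H_1 = Z.

As a check, the Euler characteristic is 3 − 3 = 0, which agrees with 1 − 1 = 0.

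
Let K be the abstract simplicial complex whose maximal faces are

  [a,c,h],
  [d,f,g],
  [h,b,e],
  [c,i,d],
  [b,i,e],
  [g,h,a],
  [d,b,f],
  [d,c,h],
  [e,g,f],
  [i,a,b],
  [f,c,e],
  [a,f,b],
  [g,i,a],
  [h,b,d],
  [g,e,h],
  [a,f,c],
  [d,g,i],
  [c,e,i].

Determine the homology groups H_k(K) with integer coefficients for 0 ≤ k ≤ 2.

H_0 = Z,  H_1 = Z^2,  H_2 = Z.

K has 9 vertices, 27 edges, 18 triangles.
rank ∂_0 = 0, rank ∂_1 = 8 ⇒ b_0 = 9 − 0 − 8 = 1; all invariant factors of ∂_1 are 1 so no torsion. So H_0 ≅ Z.
rank ∂_1 = 8, rank ∂_2 = 17 ⇒ b_1 = 27 − 8 − 17 = 2; all invariant factors of ∂_2 are 1 so no torsion. So H_1 ≅ Z^2.
rank ∂_2 = 17, rank ∂_3 = 0 ⇒ b_2 = 18 − 17 − 0 = 1. So H_2 ≅ Z.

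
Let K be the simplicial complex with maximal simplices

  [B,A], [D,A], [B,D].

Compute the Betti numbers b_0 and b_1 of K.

b_0 = 1, b_1 = 1.

Take the total order A < B < D on the vertex set. Then K (dimension 1) consists of the simplices:

  0-simplices (3): A, B, D
  1-simplices (3): AB, AD, BD

so the chain groups are C_0 ≅ Z^3, C_1 ≅ Z^3.

Boundary ∂_1: C_1 → C_0 is given by ∂[p,q] = [q] − [p]. For instance
  ∂AB = B − A.
The resulting 3×3 matrix has rank 2, and its Smith normal form has invariant factors (1,1).

From H_k ≅ ker(∂_k) / im(∂_{k+1}) we obtain:

  H_0: rank C_0 − rank ∂_1 = 3 − 2 = 1, and the invariant factors of ∂_1 are all 1, so H_0 = Z.
  H_1: rank ker ∂_1 − rank ∂_2 = (3 − 2) − 0 = 1, and there is no ∂_2, so H_1 = Z.

As a check, the Euler characteristic is 3 − 3 = 0, which agrees with 1 − 1 = 0.

Hence the Betti numbers are b_0 = 1, b_1 = 1.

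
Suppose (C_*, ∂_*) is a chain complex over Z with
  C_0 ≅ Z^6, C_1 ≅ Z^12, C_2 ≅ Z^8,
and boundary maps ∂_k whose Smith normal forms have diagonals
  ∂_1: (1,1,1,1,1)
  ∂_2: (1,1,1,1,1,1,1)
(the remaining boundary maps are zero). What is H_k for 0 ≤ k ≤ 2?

H_0 = Z,  H_1 = 0,  H_2 = Z.

H_0: b_0 = 6 − 0 − 5 = 1; torsion from ∂_1 factors > 1: none. So H_0 = Z.
H_1: b_1 = 12 − 5 − 7 = 0; torsion from ∂_2 factors > 1: none. So H_1 = 0.
H_2: b_2 = 8 − 7 − 0 = 1; torsion from ∂_3 factors > 1: none. So H_2 = Z.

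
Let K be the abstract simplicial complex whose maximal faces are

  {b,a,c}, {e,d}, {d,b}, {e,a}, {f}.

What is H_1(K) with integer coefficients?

We work with the vertex ordering a < b < c < d < e < f. The simplices of K, each written with vertices in increasing order, are:

  0-simplices (6): a, b, c, d, e, f
  1-simplices (6): ab, ac, ae, bc, bd, de
  2-simplices (1): abc

Hence C_0 ≅ Z^6, C_1 ≅ Z^6, C_2 ≅ Z^1.

∂_1: C_1 → C_0 sends each edge [p,q] (with p < q) to q − p.
The resulting 6×6 matrix has rank 4, and its Smith normal form has invariant factors (1,1,1,1).

∂_2: C_2 → C_1 maps a triangle to the signed sum of its edges. For instance
  ∂abc = bc − ac + ab.
The 6×1 boundary matrix has rank 1 and Smith normal form diag(1).

Computing H_k = (kernel of ∂_k) / (image of ∂_{k+1}):

  H_1: rank ker ∂_1 − rank ∂_2 = (6 − 4) − 1 = 1, and the invariant factors of ∂_2 are all 1, so H_1 ≅ Z.

H_1 ≅ Z.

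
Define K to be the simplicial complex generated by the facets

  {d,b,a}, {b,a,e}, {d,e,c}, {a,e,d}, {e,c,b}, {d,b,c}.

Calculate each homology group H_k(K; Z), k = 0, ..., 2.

H_0 = Z,  H_1 = 0,  H_2 = Z.

Take the total order a < b < c < d < e on the vertex set. Then K (dimension 2) consists of the simplices:

  0-simplices (5): a, b, c, d, e
  1-simplices (9): ab, ad, ae, bc, bd, be, cd, ce, de
  2-simplices (6): abd, abe, ade, bcd, bce, cde

giving chain groups C_0 ≅ Z^5, C_1 ≅ Z^9, C_2 ≅ Z^6.

The boundary map ∂_1: C_1 → C_0 sends each edge [p,q] (with p < q) to q − p.
This gives a 5×9 integer matrix of rank 4; reducing to Smith normal form yields diagonal entries (1,1,1,1).

∂_2: C_2 → C_1 acts by ∂[p,q,r] = [q,r] − [p,r] + [p,q]. For instance
  ∂cde = de − ce + cd,
  ∂bce = ce − be + bc.
The 9×6 boundary matrix has rank 5 and Smith normal form diag(1,1,1,1,1).

Computing H_k = (kernel of ∂_k) / (image of ∂_{k+1}):

  H_0: rank C_0 − rank ∂_1 = 5 − 4 = 1, and the invariant factors of ∂_1 are all 1, so H_0 ≅ Z.
  H_1: rank ker ∂_1 − rank ∂_2 = (9 − 4) − 5 = 0, and the invariant factors of ∂_2 are all 1, so H_1 ≅ 0.
  H_2: rank ker ∂_2 − rank ∂_3 = (6 − 5) − 0 = 1, and there is no ∂_3, so H_2 ≅ Z.

As a check, the Euler characteristic is 5 − 9 + 6 = 2, which agrees with 1 − 0 + 1 = 2.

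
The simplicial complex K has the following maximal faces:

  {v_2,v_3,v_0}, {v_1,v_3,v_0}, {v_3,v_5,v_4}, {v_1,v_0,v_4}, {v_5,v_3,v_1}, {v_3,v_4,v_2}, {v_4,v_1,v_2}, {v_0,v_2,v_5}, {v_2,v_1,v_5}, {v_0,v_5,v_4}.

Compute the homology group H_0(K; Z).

H_0 ≅ Z.

Order the vertices as v_0 < v_1 < v_2 < v_3 < v_4 < v_5. Listing each simplex with vertices in this order, K has dimension 2 with simplices:

  0-simplices (6): [v_0], [v_1], [v_2], [v_3], [v_4], [v_5]
  1-simplices (15): (15 of them)
  2-simplices (10): [v_0,v_1,v_3], [v_0,v_1,v_4], [v_0,v_2,v_3], [v_0,v_2,v_5], [v_0,v_4,v_5], [v_1,v_2,v_4], [v_1,v_2,v_5], [v_1,v_3,v_5], [v_2,v_3,v_4], [v_3,v_4,v_5]

giving chain groups C_0 ≅ Z^6, C_1 ≅ Z^15, C_2 ≅ Z^10.

Boundary ∂_1: C_1 → C_0 is given by ∂[p,q] = [q] − [p]. For instance
  ∂[v_1,v_5] = [v_5] − [v_1].
The 6×15 boundary matrix has rank 5 and Smith normal form diag(1,1,1,1,1).

∂_2: C_2 → C_1 sends each 2-simplex [p,q,r] to [q,r] − [p,r] + [p,q]. For instance
  ∂[v_1,v_2,v_4] = [v_2,v_4] − [v_1,v_4] + [v_1,v_2],
  ∂[v_1,v_2,v_5] = [v_2,v_5] − [v_1,v_5] + [v_1,v_2].
This gives a 15×10 integer matrix of rank 10; reducing to Smith normal form yields diagonal entries (1,1,1,1,1,1,1,1,1,2).

Now H_k = ker ∂_k / im ∂_{k+1}, so:

  H_0: rank C_0 − rank ∂_1 = 6 − 5 = 1, and the invariant factors of ∂_1 are all 1, so H_0 ≅ Z.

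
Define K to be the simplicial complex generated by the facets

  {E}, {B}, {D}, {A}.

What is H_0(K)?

Fix the vertex order A < B < D < E and write every simplex with vertices in increasing order. Then dim K = 0 and the simplices of K are:

  0-simplices (4): A, B, D, E

giving chain groups C_0 ≅ Z^4.

Computing H_k = (kernel of ∂_k) / (image of ∂_{k+1}):

  H_0: rank C_0 − rank ∂_1 = 4 − 0 = 4, and there is no ∂_1, so H_0 ≅ Z^4.

H_0 ≅ Z^4.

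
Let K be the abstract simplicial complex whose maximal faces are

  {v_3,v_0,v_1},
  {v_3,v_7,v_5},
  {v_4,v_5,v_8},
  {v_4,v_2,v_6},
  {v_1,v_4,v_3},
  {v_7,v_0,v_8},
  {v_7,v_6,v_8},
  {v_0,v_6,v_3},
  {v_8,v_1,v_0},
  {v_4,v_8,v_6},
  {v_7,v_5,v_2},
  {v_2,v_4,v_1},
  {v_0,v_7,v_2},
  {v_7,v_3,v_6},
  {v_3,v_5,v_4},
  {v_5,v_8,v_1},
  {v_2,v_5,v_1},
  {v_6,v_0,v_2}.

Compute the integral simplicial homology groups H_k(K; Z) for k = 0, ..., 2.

K has 9 vertices, 27 edges, 18 triangles.
rank ∂_0 = 0, rank ∂_1 = 8 ⇒ b_0 = 9 − 0 − 8 = 1; all invariant factors of ∂_1 are 1 so no torsion. So H_0 ≅ Z.
rank ∂_1 = 8, rank ∂_2 = 18 ⇒ b_1 = 27 − 8 − 18 = 1; ∂_2 has invariant factor(s) [2] giving torsion. So H_1 ≅ Z ⊕ Z/2.
rank ∂_2 = 18, rank ∂_3 = 0 ⇒ b_2 = 18 − 18 − 0 = 0. So H_2 ≅ 0.

H_0 = Z,  H_1 = Z ⊕ Z/2,  H_2 = 0.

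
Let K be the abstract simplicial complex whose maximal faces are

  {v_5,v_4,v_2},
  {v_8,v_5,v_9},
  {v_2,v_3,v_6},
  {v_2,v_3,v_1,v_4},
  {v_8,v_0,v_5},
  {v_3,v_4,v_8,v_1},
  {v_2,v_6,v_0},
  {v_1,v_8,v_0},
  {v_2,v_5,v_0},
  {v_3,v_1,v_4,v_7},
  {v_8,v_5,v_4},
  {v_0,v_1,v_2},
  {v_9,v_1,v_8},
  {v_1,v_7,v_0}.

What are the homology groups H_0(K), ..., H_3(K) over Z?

H_0 = Z,  H_1 = 0,  H_2 = Z,  H_3 = 0.

Fix the vertex order v_0 < v_1 < v_2 < v_3 < v_4 < v_5 < v_6 < v_7 < v_8 < v_9 and write every simplex with vertices in increasing order. Then dim K = 3 and the simplices of K are:

  0-simplices (10): [v_0], [v_1], [v_2], [v_3], [v_4], [v_5], [v_6], [v_7], [v_8], [v_9]
  1-simplices (26): (26 of them)
  2-simplices (21): (21 of them)
  3-simplices (3): [v_1,v_2,v_3,v_4], [v_1,v_3,v_4,v_7], [v_1,v_3,v_4,v_8]

Hence C_0 ≅ Z^10, C_1 ≅ Z^26, C_2 ≅ Z^21, C_3 ≅ Z^3.

Boundary ∂_1: C_1 → C_0 is given by ∂[p,q] = [q] − [p].
This gives a 10×26 integer matrix of rank 9; reducing to Smith normal form yields diagonal entries (1,1,1,1,1,1,1,1,1).

∂_2: C_2 → C_1 acts by ∂[p,q,r] = [q,r] − [p,r] + [p,q]. For instance
  ∂[v_1,v_3,v_8] = [v_3,v_8] − [v_1,v_8] + [v_1,v_3],
  ∂[v_1,v_4,v_7] = [v_4,v_7] − [v_1,v_7] + [v_1,v_4].
The resulting 26×21 matrix has rank 17, and its Smith normal form has invariant factors (1,1,1,1,1,1,1,1,1,1,1,1,1,1,1,1,1).

∂_3: C_3 → C_2 sends each 3-simplex σ to the alternating sum Σ_i (−1)^i (σ with its i-th vertex removed). For instance
  ∂[v_1,v_2,v_3,v_4] = [v_2,v_3,v_4] − [v_1,v_3,v_4] + [v_1,v_2,v_4] − [v_1,v_2,v_3],
  ∂[v_1,v_3,v_4,v_7] = [v_3,v_4,v_7] − [v_1,v_4,v_7] + [v_1,v_3,v_7] − [v_1,v_3,v_4].
As a 21×3 matrix over Z this has rank 3, with invariant factors (1,1,1).

Computing H_k = (kernel of ∂_k) / (image of ∂_{k+1}):

  H_0: rank C_0 − rank ∂_1 = 10 − 9 = 1, and the invariant factors of ∂_1 are all 1, so H_0 = Z.
  H_1: rank ker ∂_1 − rank ∂_2 = (26 − 9) − 17 = 0, and the invariant factors of ∂_2 are all 1, so H_1 = 0.
  H_2: rank ker ∂_2 − rank ∂_3 = (21 − 17) − 3 = 1, and the invariant factors of ∂_3 are all 1, so H_2 = Z.
  H_3: rank ker ∂_3 − rank ∂_4 = (3 − 3) − 0 = 0, and there is no ∂_4, so H_3 = 0.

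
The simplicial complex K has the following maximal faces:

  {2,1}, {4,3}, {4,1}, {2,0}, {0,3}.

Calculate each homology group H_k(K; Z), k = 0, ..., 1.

H_0 ≅ Z,  H_1 ≅ Z.

Take the total order 0 < 1 < 2 < 3 < 4 on the vertex set. Then K (dimension 1) consists of the simplices:

  0-simplices (5): [0], [1], [2], [3], [4]
  1-simplices (5): [0,2], [0,3], [1,2], [1,4], [3,4]

giving chain groups C_0 ≅ Z^5, C_1 ≅ Z^5.

Boundary ∂_1: C_1 → C_0 maps an edge to its endpoints' difference, ∂[p,q] = q − p. For instance
  ∂[3,4] = [4] − [3].
This gives a 5×5 integer matrix of rank 4; reducing to Smith normal form yields diagonal entries (1,1,1,1).

From H_k ≅ ker(∂_k) / im(∂_{k+1}) we obtain:

  H_0: rank C_0 − rank ∂_1 = 5 − 4 = 1, and the invariant factors of ∂_1 are all 1, so H_0 = Z.
  H_1: rank ker ∂_1 − rank ∂_2 = (5 − 4) − 0 = 1, and there is no ∂_2, so H_1 = Z.

(K is a triangulation of the circle S^1.)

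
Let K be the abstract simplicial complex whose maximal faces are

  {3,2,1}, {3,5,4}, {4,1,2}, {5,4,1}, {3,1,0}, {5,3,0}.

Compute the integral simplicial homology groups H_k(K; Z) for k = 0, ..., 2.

H_0 ≅ Z,  H_1 ≅ Z,  H_2 = 0.

K has 6 vertices, 12 edges, 6 triangles.
rank ∂_0 = 0, rank ∂_1 = 5 ⇒ b_0 = 6 − 0 − 5 = 1; all invariant factors of ∂_1 are 1 so no torsion. So H_0 ≅ Z.
rank ∂_1 = 5, rank ∂_2 = 6 ⇒ b_1 = 12 − 5 − 6 = 1; all invariant factors of ∂_2 are 1 so no torsion. So H_1 ≅ Z.
rank ∂_2 = 6, rank ∂_3 = 0 ⇒ b_2 = 6 − 6 − 0 = 0. So H_2 ≅ 0.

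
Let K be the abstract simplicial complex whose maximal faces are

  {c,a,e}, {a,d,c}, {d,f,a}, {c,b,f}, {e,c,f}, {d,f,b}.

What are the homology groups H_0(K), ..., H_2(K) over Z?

H_0 = Z,  H_1 = Z,  H_2 = 0.

Fix the vertex order a < b < c < d < e < f and write every simplex with vertices in increasing order. Then dim K = 2 and the simplices of K are:

  0-simplices (6): a, b, c, d, e, f
  1-simplices (12): ac, ad, ae, af, bc, bd, bf, cd, ce, cf, df, ef
  2-simplices (6): acd, ace, adf, bcf, bdf, cef

giving chain groups C_0 ≅ Z^6, C_1 ≅ Z^12, C_2 ≅ Z^6.

∂_1: C_1 → C_0 sends each edge [p,q] (with p < q) to q − p. For instance
  ∂ad = d − a.
This gives a 6×12 integer matrix of rank 5; reducing to Smith normal form yields diagonal entries (1,1,1,1,1).

Boundary ∂_2: C_2 → C_1 acts by ∂[p,q,r] = [q,r] − [p,r] + [p,q]. For instance
  ∂adf = df − af + ad,
  ∂bcf = cf − bf + bc.
The 12×6 boundary matrix has rank 6 and Smith normal form diag(1,1,1,1,1,1).

Computing H_k = (kernel of ∂_k) / (image of ∂_{k+1}):

  H_0: rank C_0 − rank ∂_1 = 6 − 5 = 1, and the invariant factors of ∂_1 are all 1, so H_0 ≅ Z.
  H_1: rank ker ∂_1 − rank ∂_2 = (12 − 5) − 6 = 1, and the invariant factors of ∂_2 are all 1, so H_1 ≅ Z.
  H_2: rank ker ∂_2 − rank ∂_3 = (6 − 6) − 0 = 0, and there is no ∂_3, so H_2 ≅ 0.

(K is a triangulation of the cylinder S^1 x I.)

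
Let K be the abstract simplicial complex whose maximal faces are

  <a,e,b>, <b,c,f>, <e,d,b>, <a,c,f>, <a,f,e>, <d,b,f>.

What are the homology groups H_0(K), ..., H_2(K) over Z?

H_0 = Z,  H_1 = Z,  H_2 = 0.

Take the total order a < b < c < d < e < f on the vertex set. Then K (dimension 2) consists of the simplices:

  0-simplices (6): a, b, c, d, e, f
  1-simplices (12): ab, ac, ae, af, bc, bd, be, bf, cf, de, df, ef
  2-simplices (6): abe, acf, aef, bcf, bde, bdf

giving chain groups C_0 ≅ Z^6, C_1 ≅ Z^12, C_2 ≅ Z^6.

Boundary ∂_1: C_1 → C_0 maps an edge to its endpoints' difference, ∂[p,q] = q − p.
This gives a 6×12 integer matrix of rank 5; reducing to Smith normal form yields diagonal entries (1,1,1,1,1).

Boundary ∂_2: C_2 → C_1 maps a triangle to the signed sum of its edges. For instance
  ∂bde = de − be + bd,
  ∂abe = be − ae + ab.
As a 12×6 matrix over Z this has rank 6, with invariant factors (1,1,1,1,1,1).

Computing H_k = (kernel of ∂_k) / (image of ∂_{k+1}):

  H_0: rank C_0 − rank ∂_1 = 6 − 5 = 1, and the invariant factors of ∂_1 are all 1, so H_0 ≅ Z.
  H_1: rank ker ∂_1 − rank ∂_2 = (12 − 5) − 6 = 1, and the invariant factors of ∂_2 are all 1, so H_1 ≅ Z.
  H_2: rank ker ∂_2 − rank ∂_3 = (6 − 6) − 0 = 0, and there is no ∂_3, so H_2 ≅ 0.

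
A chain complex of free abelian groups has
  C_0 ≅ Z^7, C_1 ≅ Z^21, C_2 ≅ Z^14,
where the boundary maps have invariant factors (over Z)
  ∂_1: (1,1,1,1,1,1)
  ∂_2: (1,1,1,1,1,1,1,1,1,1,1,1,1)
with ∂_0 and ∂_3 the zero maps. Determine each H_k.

H_0: b_0 = 7 − 0 − 6 = 1; torsion from ∂_1 factors > 1: none. So H_0 = Z.
H_1: b_1 = 21 − 6 − 13 = 2; torsion from ∂_2 factors > 1: none. So H_1 = Z^2.
H_2: b_2 = 14 − 13 − 0 = 1; torsion from ∂_3 factors > 1: none. So H_2 = Z.

H_0 = Z,  H_1 = Z^2,  H_2 = Z.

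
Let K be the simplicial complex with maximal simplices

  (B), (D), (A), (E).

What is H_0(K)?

H_0 ≅ Z^4.

We work with the vertex ordering A < B < D < E. The simplices of K, each written with vertices in increasing order, are:

  0-simplices (4): A, B, D, E

Hence C_0 ≅ Z^4.

Now H_k = ker ∂_k / im ∂_{k+1}, so:

  H_0: rank C_0 − rank ∂_1 = 4 − 0 = 4, and there is no ∂_1, so H_0 = Z^4.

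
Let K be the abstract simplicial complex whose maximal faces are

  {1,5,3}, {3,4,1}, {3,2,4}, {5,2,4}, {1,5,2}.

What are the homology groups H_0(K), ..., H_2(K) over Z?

Fix the vertex order 1 < 2 < 3 < 4 < 5 and write every simplex with vertices in increasing order. Then dim K = 2 and the simplices of K are:

  0-simplices (5): [1], [2], [3], [4], [5]
  1-simplices (10): [1,2], [1,3], [1,4], [1,5], [2,3], [2,4], [2,5], [3,4], [3,5], [4,5]
  2-simplices (5): [1,2,5], [1,3,4], [1,3,5], [2,3,4], [2,4,5]

so the chain groups are C_0 ≅ Z^5, C_1 ≅ Z^10, C_2 ≅ Z^5.

The boundary map ∂_1: C_1 → C_0 is given by ∂[p,q] = [q] − [p]. For instance
  ∂[2,5] = [5] − [2].
As a 5×10 matrix over Z this has rank 4, with invariant factors (1,1,1,1).

Boundary ∂_2: C_2 → C_1 maps a triangle to the signed sum of its edges. For instance
  ∂[2,3,4] = [3,4] − [2,4] + [2,3],
  ∂[1,3,5] = [3,5] − [1,5] + [1,3].
As a 10×5 matrix over Z this has rank 5, with invariant factors (1,1,1,1,1).

Reading off H_k = ker ∂_k / im ∂_{k+1}:

  H_0: rank C_0 − rank ∂_1 = 5 − 4 = 1, and the invariant factors of ∂_1 are all 1, so H_0 ≅ Z.
  H_1: rank ker ∂_1 − rank ∂_2 = (10 − 4) − 5 = 1, and the invariant factors of ∂_2 are all 1, so H_1 ≅ Z.
  H_2: rank ker ∂_2 − rank ∂_3 = (5 − 5) − 0 = 0, and there is no ∂_3, so H_2 ≅ 0.

H_0 ≅ Z,  H_1 ≅ Z,  H_2 = 0.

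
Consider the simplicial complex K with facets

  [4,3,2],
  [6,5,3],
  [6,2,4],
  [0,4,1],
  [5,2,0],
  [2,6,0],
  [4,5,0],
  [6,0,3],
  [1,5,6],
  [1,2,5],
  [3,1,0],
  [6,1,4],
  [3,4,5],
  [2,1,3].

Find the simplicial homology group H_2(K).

H_2 = Z.

Fix the vertex order 0 < 1 < 2 < 3 < 4 < 5 < 6 and write every simplex with vertices in increasing order. Then dim K = 2 and the simplices of K are:

  0-simplices (7): [0], [1], [2], [3], [4], [5], [6]
  1-simplices (21): [0,1], [0,2], [0,3], [0,4], [0,5], [0,6], [1,2], [1,3], [1,4], [1,5], [1,6], [2,3], [2,4], [2,5], [2,6], [3,4], [3,5], [3,6], [4,5], [4,6], [5,6]
  2-simplices (14): [0,1,3], [0,1,4], [0,2,5], [0,2,6], [0,3,6], [0,4,5], [1,2,3], [1,2,5], [1,4,6], [1,5,6], [2,3,4], [2,4,6], [3,4,5], [3,5,6]

so the chain groups are C_0 ≅ Z^7, C_1 ≅ Z^21, C_2 ≅ Z^14.

Boundary ∂_1: C_1 → C_0 maps an edge to its endpoints' difference, ∂[p,q] = q − p.
As a 7×21 matrix over Z this has rank 6, with invariant factors (1,1,1,1,1,1).

Boundary ∂_2: C_2 → C_1 maps a triangle to the signed sum of its edges. For instance
  ∂[1,2,3] = [2,3] − [1,3] + [1,2],
  ∂[0,2,5] = [2,5] − [0,5] + [0,2].
The resulting 21×14 matrix has rank 13, and its Smith normal form has invariant factors (1,1,1,1,1,1,1,1,1,1,1,1,1).

Reading off H_k = ker ∂_k / im ∂_{k+1}:

  H_2: rank ker ∂_2 − rank ∂_3 = (14 − 13) − 0 = 1, and there is no ∂_3, so H_2 ≅ Z.

(K is a triangulation of the torus T^2.)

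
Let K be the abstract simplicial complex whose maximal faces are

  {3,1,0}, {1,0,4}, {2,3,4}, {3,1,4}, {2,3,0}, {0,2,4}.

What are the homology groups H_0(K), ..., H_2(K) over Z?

Order the vertices as 0 < 1 < 2 < 3 < 4. Listing each simplex with vertices in this order, K has dimension 2 with simplices:

  0-simplices (5): [0], [1], [2], [3], [4]
  1-simplices (9): [0,1], [0,2], [0,3], [0,4], [1,3], [1,4], [2,3], [2,4], [3,4]
  2-simplices (6): [0,1,3], [0,1,4], [0,2,3], [0,2,4], [1,3,4], [2,3,4]

so the chain groups are C_0 ≅ Z^5, C_1 ≅ Z^9, C_2 ≅ Z^6.

∂_1: C_1 → C_0 is given by ∂[p,q] = [q] − [p]. For instance
  ∂[0,2] = [2] − [0].
The resulting 5×9 matrix has rank 4, and its Smith normal form has invariant factors (1,1,1,1).

The boundary map ∂_2: C_2 → C_1 sends each 2-simplex [p,q,r] to [q,r] − [p,r] + [p,q]. For instance
  ∂[2,3,4] = [3,4] − [2,4] + [2,3],
  ∂[1,3,4] = [3,4] − [1,4] + [1,3].
The resulting 9×6 matrix has rank 5, and its Smith normal form has invariant factors (1,1,1,1,1).

Now H_k = ker ∂_k / im ∂_{k+1}, so:

  H_0: rank C_0 − rank ∂_1 = 5 − 4 = 1, and the invariant factors of ∂_1 are all 1, so H_0 ≅ Z.
  H_1: rank ker ∂_1 − rank ∂_2 = (9 − 4) − 5 = 0, and the invariant factors of ∂_2 are all 1, so H_1 ≅ 0.
  H_2: rank ker ∂_2 − rank ∂_3 = (6 − 5) − 0 = 1, and there is no ∂_3, so H_2 ≅ Z.

As a check, the Euler characteristic is 5 − 9 + 6 = 2, which agrees with 1 − 0 + 1 = 2.

H_0 = Z,  H_1 = 0,  H_2 = Z.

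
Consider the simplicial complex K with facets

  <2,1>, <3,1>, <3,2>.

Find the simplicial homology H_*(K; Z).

H_0 ≅ Z,  H_1 ≅ Z.

Order the vertices as 1 < 2 < 3. Listing each simplex with vertices in this order, K has dimension 1 with simplices:

  0-simplices (3): [1], [2], [3]
  1-simplices (3): [1,2], [1,3], [2,3]

giving chain groups C_0 ≅ Z^3, C_1 ≅ Z^3.

Boundary ∂_1: C_1 → C_0 sends each edge [p,q] (with p < q) to q − p.
The 3×3 boundary matrix has rank 2 and Smith normal form diag(1,1).

Computing H_k = (kernel of ∂_k) / (image of ∂_{k+1}):

  H_0: rank C_0 − rank ∂_1 = 3 − 2 = 1, and the invariant factors of ∂_1 are all 1, so H_0 ≅ Z.
  H_1: rank ker ∂_1 − rank ∂_2 = (3 − 2) − 0 = 1, and there is no ∂_2, so H_1 ≅ Z.

(K is a triangulation of the circle S^1.)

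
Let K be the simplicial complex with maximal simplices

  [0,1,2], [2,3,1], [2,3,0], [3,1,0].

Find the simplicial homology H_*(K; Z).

H_0 ≅ Z,  H_1 = 0,  H_2 ≅ Z.

We work with the vertex ordering 0 < 1 < 2 < 3. The simplices of K, each written with vertices in increasing order, are:

  0-simplices (4): [0], [1], [2], [3]
  1-simplices (6): [0,1], [0,2], [0,3], [1,2], [1,3], [2,3]
  2-simplices (4): [0,1,2], [0,1,3], [0,2,3], [1,2,3]

so the chain groups are C_0 ≅ Z^4, C_1 ≅ Z^6, C_2 ≅ Z^4.

The boundary map ∂_1: C_1 → C_0 sends each edge [p,q] (with p < q) to q − p. For instance
  ∂[0,3] = [3] − [0].
The resulting 4×6 matrix has rank 3, and its Smith normal form has invariant factors (1,1,1).

The boundary map ∂_2: C_2 → C_1 maps a triangle to the signed sum of its edges. For instance
  ∂[0,1,3] = [1,3] − [0,3] + [0,1],
  ∂[0,2,3] = [2,3] − [0,3] + [0,2].
As a 6×4 matrix over Z this has rank 3, with invariant factors (1,1,1).

Reading off H_k = ker ∂_k / im ∂_{k+1}:

  H_0: rank C_0 − rank ∂_1 = 4 − 3 = 1, and the invariant factors of ∂_1 are all 1, so H_0 ≅ Z.
  H_1: rank ker ∂_1 − rank ∂_2 = (6 − 3) − 3 = 0, and the invariant factors of ∂_2 are all 1, so H_1 ≅ 0.
  H_2: rank ker ∂_2 − rank ∂_3 = (4 − 3) − 0 = 1, and there is no ∂_3, so H_2 ≅ Z.

As a check, the Euler characteristic is 4 − 6 + 4 = 2, which agrees with 1 − 0 + 1 = 2.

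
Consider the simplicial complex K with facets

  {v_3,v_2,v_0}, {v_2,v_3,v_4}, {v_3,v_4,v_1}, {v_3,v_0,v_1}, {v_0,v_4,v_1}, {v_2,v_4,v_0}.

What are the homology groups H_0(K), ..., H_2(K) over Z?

K has 5 vertices, 9 edges, 6 triangles.
rank ∂_0 = 0, rank ∂_1 = 4 ⇒ b_0 = 5 − 0 − 4 = 1; all invariant factors of ∂_1 are 1 so no torsion. So H_0 ≅ Z.
rank ∂_1 = 4, rank ∂_2 = 5 ⇒ b_1 = 9 − 4 − 5 = 0; all invariant factors of ∂_2 are 1 so no torsion. So H_1 ≅ 0.
rank ∂_2 = 5, rank ∂_3 = 0 ⇒ b_2 = 6 − 5 − 0 = 1. So H_2 ≅ Z.

H_0 ≅ Z,  H_1 = 0,  H_2 ≅ Z.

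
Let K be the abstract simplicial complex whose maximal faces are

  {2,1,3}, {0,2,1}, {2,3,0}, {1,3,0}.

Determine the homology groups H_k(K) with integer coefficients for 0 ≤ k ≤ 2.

H_0 ≅ Z,  H_1 = 0,  H_2 ≅ Z.

Order the vertices as 0 < 1 < 2 < 3. Listing each simplex with vertices in this order, K has dimension 2 with simplices:

  0-simplices (4): [0], [1], [2], [3]
  1-simplices (6): [0,1], [0,2], [0,3], [1,2], [1,3], [2,3]
  2-simplices (4): [0,1,2], [0,1,3], [0,2,3], [1,2,3]

Hence C_0 ≅ Z^4, C_1 ≅ Z^6, C_2 ≅ Z^4.

∂_1: C_1 → C_0 is given by ∂[p,q] = [q] − [p]. For instance
  ∂[1,2] = [2] − [1].
The resulting 4×6 matrix has rank 3, and its Smith normal form has invariant factors (1,1,1).

Boundary ∂_2: C_2 → C_1 maps a triangle to the signed sum of its edges. For instance
  ∂[1,2,3] = [2,3] − [1,3] + [1,2],
  ∂[0,1,3] = [1,3] − [0,3] + [0,1].
As a 6×4 matrix over Z this has rank 3, with invariant factors (1,1,1).

Reading off H_k = ker ∂_k / im ∂_{k+1}:

  H_0: rank C_0 − rank ∂_1 = 4 − 3 = 1, and the invariant factors of ∂_1 are all 1, so H_0 = Z.
  H_1: rank ker ∂_1 − rank ∂_2 = (6 − 3) − 3 = 0, and the invariant factors of ∂_2 are all 1, so H_1 = 0.
  H_2: rank ker ∂_2 − rank ∂_3 = (4 − 3) − 0 = 1, and there is no ∂_3, so H_2 = Z.

As a check, the Euler characteristic is 4 − 6 + 4 = 2, which agrees with 1 − 0 + 1 = 2.
(K is a triangulation of the 2-sphere S^2.)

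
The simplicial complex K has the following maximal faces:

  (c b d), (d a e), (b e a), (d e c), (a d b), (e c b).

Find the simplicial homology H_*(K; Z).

H_0 = Z,  H_1 = 0,  H_2 = Z.

Fix the vertex order a < b < c < d < e and write every simplex with vertices in increasing order. Then dim K = 2 and the simplices of K are:

  0-simplices (5): a, b, c, d, e
  1-simplices (9): ab, ad, ae, bc, bd, be, cd, ce, de
  2-simplices (6): abd, abe, ade, bcd, bce, cde

Hence C_0 ≅ Z^5, C_1 ≅ Z^9, C_2 ≅ Z^6.

The boundary map ∂_1: C_1 → C_0 is given by ∂[p,q] = [q] − [p]. For instance
  ∂de = e − d.
As a 5×9 matrix over Z this has rank 4, with invariant factors (1,1,1,1).

∂_2: C_2 → C_1 acts by ∂[p,q,r] = [q,r] − [p,r] + [p,q]. For instance
  ∂cde = de − ce + cd,
  ∂abe = be − ae + ab.
The 9×6 boundary matrix has rank 5 and Smith normal form diag(1,1,1,1,1).

Now H_k = ker ∂_k / im ∂_{k+1}, so:

  H_0: rank C_0 − rank ∂_1 = 5 − 4 = 1, and the invariant factors of ∂_1 are all 1, so H_0 = Z.
  H_1: rank ker ∂_1 − rank ∂_2 = (9 − 4) − 5 = 0, and the invariant factors of ∂_2 are all 1, so H_1 = 0.
  H_2: rank ker ∂_2 − rank ∂_3 = (6 − 5) − 0 = 1, and there is no ∂_3, so H_2 = Z.

As a check, the Euler characteristic is 5 − 9 + 6 = 2, which agrees with 1 − 0 + 1 = 2.
(K is a triangulation of the 2-sphere S^2.)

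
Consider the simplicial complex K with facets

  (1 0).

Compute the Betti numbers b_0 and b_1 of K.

b_0 = 1, b_1 = 0.

Take the total order 0 < 1 on the vertex set. Then K (dimension 1) consists of the simplices:

  0-simplices (2): [0], [1]
  1-simplices (1): [0,1]

so the chain groups are C_0 ≅ Z^2, C_1 ≅ Z^1.

Boundary ∂_1: C_1 → C_0 is given by ∂[p,q] = [q] − [p]. For instance
  ∂[0,1] = [1] − [0].
The resulting 2×1 matrix has rank 1, and its Smith normal form has invariant factors (1).

Reading off H_k = ker ∂_k / im ∂_{k+1}:

  H_0: rank C_0 − rank ∂_1 = 2 − 1 = 1, and the invariant factors of ∂_1 are all 1, so H_0 ≅ Z.
  H_1: rank ker ∂_1 − rank ∂_2 = (1 − 1) − 0 = 0, and there is no ∂_2, so H_1 ≅ 0.

As a check, the Euler characteristic is 2 − 1 = 1, which agrees with 1 − 0 = 1.

Hence the Betti numbers are b_0 = 1, b_1 = 0.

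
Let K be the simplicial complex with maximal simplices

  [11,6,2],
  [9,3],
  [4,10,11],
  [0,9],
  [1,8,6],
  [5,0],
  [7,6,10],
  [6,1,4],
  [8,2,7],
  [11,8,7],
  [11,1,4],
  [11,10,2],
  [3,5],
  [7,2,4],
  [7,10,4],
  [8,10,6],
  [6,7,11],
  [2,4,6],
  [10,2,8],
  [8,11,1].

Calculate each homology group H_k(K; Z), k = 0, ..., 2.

Fix the vertex order 0 < 1 < 2 < 3 < 4 < 5 < 6 < 7 < 8 < 9 < 10 < 11 and write every simplex with vertices in increasing order. Then dim K = 2 and the simplices of K are:

  0-simplices (12): [0], [1], [2], [3], [4], [5], [6], [7], [8], [9], [10], [11]
  1-simplices (28): (28 of them)
  2-simplices (16): [1,4,6], [1,4,11], [1,6,8], [1,8,11], [2,4,6], [2,4,7], [2,6,11], [2,7,8], [2,8,10], [2,10,11], [4,7,10], [4,10,11], [6,7,10], [6,7,11], [6,8,10], [7,8,11]

so the chain groups are C_0 ≅ Z^12, C_1 ≅ Z^28, C_2 ≅ Z^16.

∂_1: C_1 → C_0 is given by ∂[p,q] = [q] − [p].
This gives a 12×28 integer matrix of rank 10; reducing to Smith normal form yields diagonal entries (1,1,1,1,1,1,1,1,1,1).

The boundary map ∂_2: C_2 → C_1 maps a triangle to the signed sum of its edges. For instance
  ∂[2,4,6] = [4,6] − [2,6] + [2,4],
  ∂[4,7,10] = [7,10] − [4,10] + [4,7].
The 28×16 boundary matrix has rank 15 and Smith normal form diag(1,1,1,1,1,1,1,1,1,1,1,1,1,1,1).

From H_k ≅ ker(∂_k) / im(∂_{k+1}) we obtain:

  H_0: rank C_0 − rank ∂_1 = 12 − 10 = 2, and the invariant factors of ∂_1 are all 1, so H_0 ≅ Z^2.
  H_1: rank ker ∂_1 − rank ∂_2 = (28 − 10) − 15 = 3, and the invariant factors of ∂_2 are all 1, so H_1 ≅ Z^3.
  H_2: rank ker ∂_2 − rank ∂_3 = (16 − 15) − 0 = 1, and there is no ∂_3, so H_2 ≅ Z.

As a check, the Euler characteristic is 12 − 28 + 16 = 0, which agrees with 2 − 3 + 1 = 0.

H_0 ≅ Z^2,  H_1 ≅ Z^3,  H_2 ≅ Z.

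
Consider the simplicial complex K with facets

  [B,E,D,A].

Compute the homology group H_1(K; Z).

H_1 = 0.

We work with the vertex ordering A < B < D < E. The simplices of K, each written with vertices in increasing order, are:

  0-simplices (4): A, B, D, E
  1-simplices (6): AB, AD, AE, BD, BE, DE
  2-simplices (4): ABD, ABE, ADE, BDE
  3-simplices (1): ABDE

Hence C_0 ≅ Z^4, C_1 ≅ Z^6, C_2 ≅ Z^4, C_3 ≅ Z^1.

∂_1: C_1 → C_0 is given by ∂[p,q] = [q] − [p].
The resulting 4×6 matrix has rank 3, and its Smith normal form has invariant factors (1,1,1).

Boundary ∂_2: C_2 → C_1 acts by ∂[p,q,r] = [q,r] − [p,r] + [p,q]. For instance
  ∂ABD = BD − AD + AB,
  ∂ABE = BE − AE + AB.
The 6×4 boundary matrix has rank 3 and Smith normal form diag(1,1,1).

Boundary ∂_3: C_3 → C_2 sends each 3-simplex σ to the alternating sum Σ_i (−1)^i (σ with its i-th vertex removed). For instance
  ∂ABDE = BDE − ADE + ABE − ABD.
This gives a 4×1 integer matrix of rank 1; reducing to Smith normal form yields diagonal entries (1).

From H_k ≅ ker(∂_k) / im(∂_{k+1}) we obtain:

  H_1: rank ker ∂_1 − rank ∂_2 = (6 − 3) − 3 = 0, and the invariant factors of ∂_2 are all 1, so H_1 = 0.

(K is a triangulation of the 3-simplex.)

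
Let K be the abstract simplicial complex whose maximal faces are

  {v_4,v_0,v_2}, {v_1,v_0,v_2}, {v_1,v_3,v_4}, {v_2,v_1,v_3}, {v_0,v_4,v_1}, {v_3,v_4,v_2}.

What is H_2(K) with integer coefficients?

H_2 = Z.

Order the vertices as v_0 < v_1 < v_2 < v_3 < v_4. Listing each simplex with vertices in this order, K has dimension 2 with simplices:

  0-simplices (5): [v_0], [v_1], [v_2], [v_3], [v_4]
  1-simplices (9): [v_0,v_1], [v_0,v_2], [v_0,v_4], [v_1,v_2], [v_1,v_3], [v_1,v_4], [v_2,v_3], [v_2,v_4], [v_3,v_4]
  2-simplices (6): [v_0,v_1,v_2], [v_0,v_1,v_4], [v_0,v_2,v_4], [v_1,v_2,v_3], [v_1,v_3,v_4], [v_2,v_3,v_4]

so the chain groups are C_0 ≅ Z^5, C_1 ≅ Z^9, C_2 ≅ Z^6.

Boundary ∂_1: C_1 → C_0 sends each edge [p,q] (with p < q) to q − p.
The resulting 5×9 matrix has rank 4, and its Smith normal form has invariant factors (1,1,1,1).

∂_2: C_2 → C_1 acts by ∂[p,q,r] = [q,r] − [p,r] + [p,q]. For instance
  ∂[v_2,v_3,v_4] = [v_3,v_4] − [v_2,v_4] + [v_2,v_3],
  ∂[v_0,v_2,v_4] = [v_2,v_4] − [v_0,v_4] + [v_0,v_2].
As a 9×6 matrix over Z this has rank 5, with invariant factors (1,1,1,1,1).

Reading off H_k = ker ∂_k / im ∂_{k+1}:

  H_2: rank ker ∂_2 − rank ∂_3 = (6 − 5) − 0 = 1, and there is no ∂_3, so H_2 ≅ Z.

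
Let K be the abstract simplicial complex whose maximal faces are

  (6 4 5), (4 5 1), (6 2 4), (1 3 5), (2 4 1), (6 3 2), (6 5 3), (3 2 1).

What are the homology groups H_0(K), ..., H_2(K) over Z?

H_0 ≅ Z,  H_1 = 0,  H_2 ≅ Z.

Order the vertices as 1 < 2 < 3 < 4 < 5 < 6. Listing each simplex with vertices in this order, K has dimension 2 with simplices:

  0-simplices (6): [1], [2], [3], [4], [5], [6]
  1-simplices (12): [1,2], [1,3], [1,4], [1,5], [2,3], [2,4], [2,6], [3,5], [3,6], [4,5], [4,6], [5,6]
  2-simplices (8): [1,2,3], [1,2,4], [1,3,5], [1,4,5], [2,3,6], [2,4,6], [3,5,6], [4,5,6]

Hence C_0 ≅ Z^6, C_1 ≅ Z^12, C_2 ≅ Z^8.

∂_1: C_1 → C_0 maps an edge to its endpoints' difference, ∂[p,q] = q − p. For instance
  ∂[2,6] = [6] − [2].
As a 6×12 matrix over Z this has rank 5, with invariant factors (1,1,1,1,1).

The boundary map ∂_2: C_2 → C_1 sends each 2-simplex [p,q,r] to [q,r] − [p,r] + [p,q]. For instance
  ∂[1,2,3] = [2,3] − [1,3] + [1,2],
  ∂[2,4,6] = [4,6] − [2,6] + [2,4].
The 12×8 boundary matrix has rank 7 and Smith normal form diag(1,1,1,1,1,1,1).

From H_k ≅ ker(∂_k) / im(∂_{k+1}) we obtain:

  H_0: rank C_0 − rank ∂_1 = 6 − 5 = 1, and the invariant factors of ∂_1 are all 1, so H_0 ≅ Z.
  H_1: rank ker ∂_1 − rank ∂_2 = (12 − 5) − 7 = 0, and the invariant factors of ∂_2 are all 1, so H_1 ≅ 0.
  H_2: rank ker ∂_2 − rank ∂_3 = (8 − 7) − 0 = 1, and there is no ∂_3, so H_2 ≅ Z.

(K is a triangulation of the 2-sphere S^2.)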